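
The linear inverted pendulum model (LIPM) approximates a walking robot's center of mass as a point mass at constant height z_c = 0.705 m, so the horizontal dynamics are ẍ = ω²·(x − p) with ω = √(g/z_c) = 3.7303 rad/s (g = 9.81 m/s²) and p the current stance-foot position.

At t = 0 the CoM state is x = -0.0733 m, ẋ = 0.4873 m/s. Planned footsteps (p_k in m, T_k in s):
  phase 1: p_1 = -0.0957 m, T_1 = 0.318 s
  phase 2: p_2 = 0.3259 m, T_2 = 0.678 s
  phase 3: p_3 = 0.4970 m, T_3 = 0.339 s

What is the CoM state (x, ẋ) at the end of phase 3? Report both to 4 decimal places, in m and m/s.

phase 1: p=-0.0957, T=0.318, ωT=1.186235, cosh=1.790049, sinh=1.484681; start (x,ẋ)=(-0.073300, 0.487300) → end (x,ẋ)=(0.138345, 0.996349)
phase 2: p=0.3259, T=0.678, ωT=2.529143, cosh=6.311242, sinh=6.231515; start (x,ẋ)=(0.138345, 0.996349) → end (x,ẋ)=(0.806611, 1.928412)
phase 3: p=0.4970, T=0.339, ωT=1.264572, cosh=1.911968, sinh=1.629608; start (x,ẋ)=(0.806611, 1.928412) → end (x,ẋ)=(1.931406, 5.569163)

x = 1.9314, ẋ = 5.5692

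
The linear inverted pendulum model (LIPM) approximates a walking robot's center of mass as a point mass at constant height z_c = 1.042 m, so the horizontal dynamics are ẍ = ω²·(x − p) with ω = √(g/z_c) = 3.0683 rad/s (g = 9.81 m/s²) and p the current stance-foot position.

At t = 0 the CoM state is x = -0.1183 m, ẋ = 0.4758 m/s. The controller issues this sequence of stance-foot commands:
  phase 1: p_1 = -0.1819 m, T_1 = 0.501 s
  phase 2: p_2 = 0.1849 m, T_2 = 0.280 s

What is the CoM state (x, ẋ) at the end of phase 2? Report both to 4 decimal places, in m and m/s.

phase 1: p=-0.1819, T=0.501, ωT=1.537218, cosh=2.433306, sinh=2.218327; start (x,ẋ)=(-0.118300, 0.475800) → end (x,ẋ)=(0.316853, 1.590660)
phase 2: p=0.1849, T=0.280, ωT=0.859124, cosh=1.392312, sinh=0.968779; start (x,ẋ)=(0.316853, 1.590660) → end (x,ẋ)=(0.870852, 2.606927)

x = 0.8709, ẋ = 2.6069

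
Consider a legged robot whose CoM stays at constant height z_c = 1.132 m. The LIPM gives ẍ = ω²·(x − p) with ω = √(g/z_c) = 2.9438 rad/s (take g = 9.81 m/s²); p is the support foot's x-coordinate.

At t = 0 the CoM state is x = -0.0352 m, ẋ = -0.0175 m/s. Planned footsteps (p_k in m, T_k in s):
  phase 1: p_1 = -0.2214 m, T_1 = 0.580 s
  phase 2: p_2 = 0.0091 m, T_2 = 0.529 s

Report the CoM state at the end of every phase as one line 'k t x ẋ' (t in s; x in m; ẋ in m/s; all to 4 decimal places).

1 0.5800 0.2930 1.4118
2 1.1090 1.8003 5.3943

phase 1: p=-0.2214, T=0.580, ωT=1.707404, cosh=2.847981, sinh=2.666645; start (x,ẋ)=(-0.035200, -0.017500) → end (x,ẋ)=(0.293042, 1.411844)
phase 2: p=0.0091, T=0.529, ωT=1.557270, cosh=2.478279, sinh=2.267569; start (x,ẋ)=(0.293042, 1.411844) → end (x,ẋ)=(1.800311, 5.394330)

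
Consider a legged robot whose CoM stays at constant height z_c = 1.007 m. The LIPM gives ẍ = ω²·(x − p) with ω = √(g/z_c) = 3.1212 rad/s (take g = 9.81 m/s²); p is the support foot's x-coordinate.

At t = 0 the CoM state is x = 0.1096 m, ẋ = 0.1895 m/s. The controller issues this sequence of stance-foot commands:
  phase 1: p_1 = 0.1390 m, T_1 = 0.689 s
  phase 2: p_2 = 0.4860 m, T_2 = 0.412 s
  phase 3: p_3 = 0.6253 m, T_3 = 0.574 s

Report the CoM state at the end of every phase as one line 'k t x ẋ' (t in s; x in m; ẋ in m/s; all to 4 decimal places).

1 0.6890 0.2682 0.4361
2 1.1010 0.2954 -0.2864
3 1.6750 -0.6593 -3.8855

phase 1: p=0.1390, T=0.689, ωT=2.150507, cosh=4.352818, sinh=4.236393; start (x,ẋ)=(0.109600, 0.189500) → end (x,ẋ)=(0.268235, 0.436114)
phase 2: p=0.4860, T=0.412, ωT=1.285934, cosh=1.947220, sinh=1.670827; start (x,ẋ)=(0.268235, 0.436114) → end (x,ẋ)=(0.295422, -0.286434)
phase 3: p=0.6253, T=0.574, ωT=1.791569, cosh=3.082777, sinh=2.916079; start (x,ẋ)=(0.295422, -0.286434) → end (x,ẋ)=(-0.659251, -3.885452)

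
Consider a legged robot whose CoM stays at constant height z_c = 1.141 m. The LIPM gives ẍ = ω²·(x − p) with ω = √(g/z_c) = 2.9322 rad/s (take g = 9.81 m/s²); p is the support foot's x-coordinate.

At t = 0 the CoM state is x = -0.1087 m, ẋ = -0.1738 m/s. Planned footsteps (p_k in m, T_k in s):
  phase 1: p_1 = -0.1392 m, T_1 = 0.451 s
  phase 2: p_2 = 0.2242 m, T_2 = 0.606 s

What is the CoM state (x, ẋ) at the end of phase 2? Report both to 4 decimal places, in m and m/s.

x = -1.1978, ẋ = -4.0012

phase 1: p=-0.1392, T=0.451, ωT=1.322422, cosh=2.009494, sinh=1.743005; start (x,ẋ)=(-0.108700, -0.173800) → end (x,ẋ)=(-0.181223, -0.193369)
phase 2: p=0.2242, T=0.606, ωT=1.776913, cosh=3.040370, sinh=2.871210; start (x,ẋ)=(-0.181223, -0.193369) → end (x,ẋ)=(-1.197785, -4.001160)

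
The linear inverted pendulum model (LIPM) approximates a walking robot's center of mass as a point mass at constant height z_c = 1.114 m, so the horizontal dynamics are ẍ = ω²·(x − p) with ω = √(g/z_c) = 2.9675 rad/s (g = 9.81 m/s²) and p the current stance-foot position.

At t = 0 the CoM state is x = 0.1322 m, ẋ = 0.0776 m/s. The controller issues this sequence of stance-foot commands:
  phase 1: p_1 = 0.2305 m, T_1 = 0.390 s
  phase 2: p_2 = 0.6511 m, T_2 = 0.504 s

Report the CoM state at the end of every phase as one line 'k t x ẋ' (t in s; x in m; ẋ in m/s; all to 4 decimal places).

phase 1: p=0.2305, T=0.390, ωT=1.157325, cosh=1.747869, sinh=1.433543; start (x,ẋ)=(0.132200, 0.077600) → end (x,ẋ)=(0.096172, -0.282537)
phase 2: p=0.6511, T=0.504, ωT=1.495620, cosh=2.343106, sinh=2.118996; start (x,ẋ)=(0.096172, -0.282537) → end (x,ẋ)=(-0.850907, -4.151472)

1 0.3900 0.0962 -0.2825
2 0.8940 -0.8509 -4.1515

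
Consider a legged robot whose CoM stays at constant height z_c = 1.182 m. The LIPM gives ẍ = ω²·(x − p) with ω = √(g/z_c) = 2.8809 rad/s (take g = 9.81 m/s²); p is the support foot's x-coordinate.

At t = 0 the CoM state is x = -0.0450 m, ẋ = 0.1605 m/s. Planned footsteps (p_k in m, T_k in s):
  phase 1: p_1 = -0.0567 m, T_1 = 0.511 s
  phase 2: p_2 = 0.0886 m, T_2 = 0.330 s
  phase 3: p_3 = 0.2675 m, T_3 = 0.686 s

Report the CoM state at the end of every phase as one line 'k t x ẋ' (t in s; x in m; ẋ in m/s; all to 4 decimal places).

1 0.5110 0.0852 0.4378
2 0.8410 0.2507 0.6401
3 1.5270 0.9920 2.1826

phase 1: p=-0.0567, T=0.511, ωT=1.472140, cosh=2.293993, sinh=2.064559; start (x,ẋ)=(-0.045000, 0.160500) → end (x,ẋ)=(0.085160, 0.437775)
phase 2: p=0.0886, T=0.330, ωT=0.950697, cosh=1.486992, sinh=1.100520; start (x,ẋ)=(0.085160, 0.437775) → end (x,ẋ)=(0.250717, 0.640061)
phase 3: p=0.2675, T=0.686, ωT=1.976297, cosh=3.677278, sinh=3.538697; start (x,ẋ)=(0.250717, 0.640061) → end (x,ẋ)=(0.991992, 2.182589)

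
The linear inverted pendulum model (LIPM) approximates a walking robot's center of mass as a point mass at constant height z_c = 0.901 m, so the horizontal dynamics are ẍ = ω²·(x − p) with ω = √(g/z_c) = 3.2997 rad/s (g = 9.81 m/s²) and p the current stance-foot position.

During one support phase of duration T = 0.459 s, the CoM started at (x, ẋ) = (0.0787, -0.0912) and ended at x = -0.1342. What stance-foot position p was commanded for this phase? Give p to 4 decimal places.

ωT = 3.2997·0.459 = 1.514562; cosh(ωT) = 2.383667, sinh(ωT) = 2.163763
x(T) = p + (x₀−p)·cosh(ωT) + (ẋ₀/ω)·sinh(ωT) ⇒ p·(1 − cosh) = x(T) − x₀·cosh − (ẋ₀/ω)·sinh
numerator   = -0.1342 − (0.0787)·2.383667 − (-0.0912/3.2997)·2.163763 = -0.261991
denominator = 1 − 2.383667 = -1.383667
p = -0.261991 / -1.383667 = 0.1893

p = 0.1893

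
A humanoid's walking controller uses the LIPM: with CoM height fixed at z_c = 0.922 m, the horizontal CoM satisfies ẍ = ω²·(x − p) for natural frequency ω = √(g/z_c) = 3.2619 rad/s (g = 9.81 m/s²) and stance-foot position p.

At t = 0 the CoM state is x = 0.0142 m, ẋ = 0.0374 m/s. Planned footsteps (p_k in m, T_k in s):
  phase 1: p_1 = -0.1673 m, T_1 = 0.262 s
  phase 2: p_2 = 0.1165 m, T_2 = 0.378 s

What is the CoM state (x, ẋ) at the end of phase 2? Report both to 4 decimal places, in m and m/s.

x = 0.3770, ẋ = 1.0506

phase 1: p=-0.1673, T=0.262, ωT=0.854618, cosh=1.387961, sinh=0.962515; start (x,ẋ)=(0.014200, 0.037400) → end (x,ẋ)=(0.095651, 0.621752)
phase 2: p=0.1165, T=0.378, ωT=1.232998, cosh=1.861460, sinh=1.570042; start (x,ẋ)=(0.095651, 0.621752) → end (x,ẋ)=(0.376957, 1.050591)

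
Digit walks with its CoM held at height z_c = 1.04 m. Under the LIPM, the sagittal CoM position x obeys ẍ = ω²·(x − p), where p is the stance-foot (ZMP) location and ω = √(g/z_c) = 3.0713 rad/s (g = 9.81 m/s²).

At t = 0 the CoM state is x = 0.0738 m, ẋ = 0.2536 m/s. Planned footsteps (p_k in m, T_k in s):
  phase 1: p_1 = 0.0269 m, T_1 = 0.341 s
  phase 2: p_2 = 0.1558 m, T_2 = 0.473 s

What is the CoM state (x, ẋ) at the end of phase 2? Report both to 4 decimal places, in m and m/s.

phase 1: p=0.0269, T=0.341, ωT=1.047313, cosh=1.600431, sinh=1.249552; start (x,ẋ)=(0.073800, 0.253600) → end (x,ẋ)=(0.205137, 0.585860)
phase 2: p=0.1558, T=0.473, ωT=1.452725, cosh=2.254339, sinh=2.020407; start (x,ẋ)=(0.205137, 0.585860) → end (x,ẋ)=(0.652421, 1.626876)

x = 0.6524, ẋ = 1.6269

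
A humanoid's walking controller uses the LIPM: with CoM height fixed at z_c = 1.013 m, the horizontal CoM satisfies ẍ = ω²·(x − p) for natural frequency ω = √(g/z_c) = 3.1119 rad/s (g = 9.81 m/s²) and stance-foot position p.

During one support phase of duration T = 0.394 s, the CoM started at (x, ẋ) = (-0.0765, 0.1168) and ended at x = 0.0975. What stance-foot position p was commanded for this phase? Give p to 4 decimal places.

p = -0.2123

ωT = 3.1119·0.394 = 1.226089; cosh(ωT) = 1.850656, sinh(ωT) = 1.557218
x(T) = p + (x₀−p)·cosh(ωT) + (ẋ₀/ω)·sinh(ωT) ⇒ p·(1 − cosh) = x(T) − x₀·cosh − (ẋ₀/ω)·sinh
numerator   = 0.0975 − (-0.0765)·1.850656 − (0.1168/3.1119)·1.557218 = 0.180628
denominator = 1 − 1.850656 = -0.850656
p = 0.180628 / -0.850656 = -0.2123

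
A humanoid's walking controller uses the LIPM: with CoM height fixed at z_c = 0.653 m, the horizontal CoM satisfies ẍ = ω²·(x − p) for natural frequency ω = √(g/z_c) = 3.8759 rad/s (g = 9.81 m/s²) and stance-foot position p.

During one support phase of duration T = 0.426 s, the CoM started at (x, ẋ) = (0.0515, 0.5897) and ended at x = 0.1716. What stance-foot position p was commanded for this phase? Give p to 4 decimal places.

p = 0.2053

ωT = 3.8759·0.426 = 1.651133; cosh(ωT) = 2.702359, sinh(ωT) = 2.510526
x(T) = p + (x₀−p)·cosh(ωT) + (ẋ₀/ω)·sinh(ωT) ⇒ p·(1 − cosh) = x(T) − x₀·cosh − (ẋ₀/ω)·sinh
numerator   = 0.1716 − (0.0515)·2.702359 − (0.5897/3.8759)·2.510526 = -0.349536
denominator = 1 − 2.702359 = -1.702359
p = -0.349536 / -1.702359 = 0.2053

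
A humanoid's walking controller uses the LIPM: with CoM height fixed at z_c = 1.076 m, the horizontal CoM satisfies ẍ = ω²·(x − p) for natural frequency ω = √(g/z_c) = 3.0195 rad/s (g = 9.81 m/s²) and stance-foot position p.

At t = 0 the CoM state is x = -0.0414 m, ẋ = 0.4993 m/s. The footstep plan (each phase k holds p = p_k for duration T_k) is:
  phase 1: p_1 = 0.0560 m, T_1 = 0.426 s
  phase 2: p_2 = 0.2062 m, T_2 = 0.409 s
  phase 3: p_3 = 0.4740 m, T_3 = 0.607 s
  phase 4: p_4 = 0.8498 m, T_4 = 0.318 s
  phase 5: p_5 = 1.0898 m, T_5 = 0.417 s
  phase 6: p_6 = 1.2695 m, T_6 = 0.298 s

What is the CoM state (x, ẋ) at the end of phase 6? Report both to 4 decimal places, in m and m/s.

phase 1: p=0.0560, T=0.426, ωT=1.286307, cosh=1.947842, sinh=1.671553; start (x,ẋ)=(-0.041400, 0.499300) → end (x,ẋ)=(0.142686, 0.480955)
phase 2: p=0.2062, T=0.409, ωT=1.234975, cosh=1.864568, sinh=1.573726; start (x,ẋ)=(0.142686, 0.480955) → end (x,ẋ)=(0.338441, 0.594962)
phase 3: p=0.4740, T=0.607, ωT=1.832836, cosh=3.205777, sinh=3.045817; start (x,ẋ)=(0.338441, 0.594962) → end (x,ẋ)=(0.639576, 0.660600)
phase 4: p=0.8498, T=0.318, ωT=0.960201, cosh=1.497519, sinh=1.114703; start (x,ẋ)=(0.639576, 0.660600) → end (x,ẋ)=(0.778858, 0.281680)
phase 5: p=1.0898, T=0.417, ωT=1.259131, cosh=1.903131, sinh=1.619230; start (x,ẋ)=(0.778858, 0.281680) → end (x,ẋ)=(0.649090, -0.984205)
phase 6: p=1.2695, T=0.298, ωT=0.899811, cosh=1.432892, sinh=1.026246; start (x,ẋ)=(0.649090, -0.984205) → end (x,ẋ)=(0.046014, -3.332756)

x = 0.0460, ẋ = -3.3328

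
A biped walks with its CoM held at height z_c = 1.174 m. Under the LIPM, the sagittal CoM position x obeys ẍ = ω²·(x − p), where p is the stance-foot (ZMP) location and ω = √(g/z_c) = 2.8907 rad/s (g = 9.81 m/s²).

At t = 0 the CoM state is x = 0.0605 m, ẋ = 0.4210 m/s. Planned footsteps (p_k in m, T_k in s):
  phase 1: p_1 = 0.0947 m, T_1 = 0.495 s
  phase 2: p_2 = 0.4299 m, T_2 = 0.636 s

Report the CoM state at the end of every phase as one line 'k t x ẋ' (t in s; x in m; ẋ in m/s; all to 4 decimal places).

1 0.4950 0.3062 0.7358
2 1.1310 0.8113 1.2763

phase 1: p=0.0947, T=0.495, ωT=1.430896, cosh=2.210771, sinh=1.971676; start (x,ẋ)=(0.060500, 0.421000) → end (x,ẋ)=(0.306246, 0.735811)
phase 2: p=0.4299, T=0.636, ωT=1.838485, cosh=3.223033, sinh=3.063975; start (x,ẋ)=(0.306246, 0.735811) → end (x,ẋ)=(0.811274, 1.276331)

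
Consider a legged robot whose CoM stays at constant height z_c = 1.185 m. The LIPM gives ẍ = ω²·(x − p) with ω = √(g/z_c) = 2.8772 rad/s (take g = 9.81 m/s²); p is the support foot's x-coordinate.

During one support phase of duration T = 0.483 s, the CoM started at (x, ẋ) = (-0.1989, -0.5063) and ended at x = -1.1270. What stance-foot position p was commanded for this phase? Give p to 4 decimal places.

ωT = 2.8772·0.483 = 1.389688; cosh(ωT) = 2.131375, sinh(ωT) = 1.882221
x(T) = p + (x₀−p)·cosh(ωT) + (ẋ₀/ω)·sinh(ωT) ⇒ p·(1 − cosh) = x(T) − x₀·cosh − (ẋ₀/ω)·sinh
numerator   = -1.1270 − (-0.1989)·2.131375 − (-0.5063/2.8772)·1.882221 = -0.371856
denominator = 1 − 2.131375 = -1.131375
p = -0.371856 / -1.131375 = 0.3287

p = 0.3287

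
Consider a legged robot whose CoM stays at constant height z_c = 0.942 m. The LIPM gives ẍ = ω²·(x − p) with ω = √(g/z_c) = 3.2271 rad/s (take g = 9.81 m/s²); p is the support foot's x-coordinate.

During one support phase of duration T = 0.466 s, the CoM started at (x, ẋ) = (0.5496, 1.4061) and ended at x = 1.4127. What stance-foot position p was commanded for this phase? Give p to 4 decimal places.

ωT = 3.2271·0.466 = 1.503829; cosh(ωT) = 2.360579, sinh(ωT) = 2.138302
x(T) = p + (x₀−p)·cosh(ωT) + (ẋ₀/ω)·sinh(ωT) ⇒ p·(1 − cosh) = x(T) − x₀·cosh − (ẋ₀/ω)·sinh
numerator   = 1.4127 − (0.5496)·2.360579 − (1.4061/3.2271)·2.138302 = -0.816367
denominator = 1 − 2.360579 = -1.360579
p = -0.816367 / -1.360579 = 0.6000

p = 0.6000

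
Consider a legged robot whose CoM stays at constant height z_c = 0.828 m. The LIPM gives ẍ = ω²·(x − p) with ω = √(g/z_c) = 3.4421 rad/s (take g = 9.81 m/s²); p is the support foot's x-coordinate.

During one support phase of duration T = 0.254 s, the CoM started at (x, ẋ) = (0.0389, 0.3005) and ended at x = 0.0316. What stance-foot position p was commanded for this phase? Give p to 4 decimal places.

p = 0.2691

ωT = 3.4421·0.254 = 0.874293; cosh(ωT) = 1.407169, sinh(ωT) = 0.990012
x(T) = p + (x₀−p)·cosh(ωT) + (ẋ₀/ω)·sinh(ωT) ⇒ p·(1 − cosh) = x(T) − x₀·cosh − (ẋ₀/ω)·sinh
numerator   = 0.0316 − (0.0389)·1.407169 − (0.3005/3.4421)·0.990012 = -0.109568
denominator = 1 − 1.407169 = -0.407169
p = -0.109568 / -0.407169 = 0.2691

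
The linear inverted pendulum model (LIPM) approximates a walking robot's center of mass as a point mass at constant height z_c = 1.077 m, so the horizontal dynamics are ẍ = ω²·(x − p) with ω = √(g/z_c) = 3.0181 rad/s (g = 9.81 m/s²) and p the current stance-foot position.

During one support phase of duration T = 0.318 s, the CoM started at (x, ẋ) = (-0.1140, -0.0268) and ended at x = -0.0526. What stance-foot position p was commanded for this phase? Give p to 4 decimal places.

ωT = 3.0181·0.318 = 0.959756; cosh(ωT) = 1.497023, sinh(ωT) = 1.114036
x(T) = p + (x₀−p)·cosh(ωT) + (ẋ₀/ω)·sinh(ωT) ⇒ p·(1 − cosh) = x(T) − x₀·cosh − (ẋ₀/ω)·sinh
numerator   = -0.0526 − (-0.1140)·1.497023 − (-0.0268/3.0181)·1.114036 = 0.127953
denominator = 1 − 1.497023 = -0.497023
p = 0.127953 / -0.497023 = -0.2574

p = -0.2574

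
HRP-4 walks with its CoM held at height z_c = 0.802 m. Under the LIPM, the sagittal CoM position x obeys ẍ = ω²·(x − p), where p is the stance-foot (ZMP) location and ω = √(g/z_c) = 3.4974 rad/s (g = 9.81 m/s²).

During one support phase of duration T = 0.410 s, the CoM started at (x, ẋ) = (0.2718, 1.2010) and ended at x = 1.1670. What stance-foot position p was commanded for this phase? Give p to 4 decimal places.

ωT = 3.4974·0.410 = 1.433934; cosh(ωT) = 2.216770, sinh(ωT) = 1.978401
x(T) = p + (x₀−p)·cosh(ωT) + (ẋ₀/ω)·sinh(ωT) ⇒ p·(1 − cosh) = x(T) − x₀·cosh − (ẋ₀/ω)·sinh
numerator   = 1.1670 − (0.2718)·2.216770 − (1.2010/3.4974)·1.978401 = -0.114897
denominator = 1 − 2.216770 = -1.216770
p = -0.114897 / -1.216770 = 0.0944

p = 0.0944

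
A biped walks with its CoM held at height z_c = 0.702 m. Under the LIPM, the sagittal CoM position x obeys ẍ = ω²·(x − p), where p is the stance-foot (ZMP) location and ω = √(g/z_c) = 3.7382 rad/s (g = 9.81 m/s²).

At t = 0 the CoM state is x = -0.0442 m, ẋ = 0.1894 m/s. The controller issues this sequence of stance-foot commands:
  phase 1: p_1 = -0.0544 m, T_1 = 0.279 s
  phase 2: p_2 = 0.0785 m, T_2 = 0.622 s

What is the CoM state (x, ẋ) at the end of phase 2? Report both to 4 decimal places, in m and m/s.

phase 1: p=-0.0544, T=0.279, ωT=1.042958, cosh=1.595004, sinh=1.242593; start (x,ẋ)=(-0.044200, 0.189400) → end (x,ẋ)=(0.024826, 0.349473)
phase 2: p=0.0785, T=0.622, ωT=2.325160, cosh=5.163044, sinh=5.065276; start (x,ẋ)=(0.024826, 0.349473) → end (x,ẋ)=(0.274919, 0.788036)

x = 0.2749, ẋ = 0.7880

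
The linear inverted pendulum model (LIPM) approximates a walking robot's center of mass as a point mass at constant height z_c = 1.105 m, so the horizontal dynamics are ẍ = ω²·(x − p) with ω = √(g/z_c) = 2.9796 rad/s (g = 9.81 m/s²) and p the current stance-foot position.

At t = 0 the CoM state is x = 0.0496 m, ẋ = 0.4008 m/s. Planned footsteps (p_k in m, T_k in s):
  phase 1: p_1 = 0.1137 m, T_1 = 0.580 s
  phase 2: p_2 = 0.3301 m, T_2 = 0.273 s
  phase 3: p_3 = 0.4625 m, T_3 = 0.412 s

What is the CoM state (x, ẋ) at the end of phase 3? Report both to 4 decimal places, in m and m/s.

x = 0.8939, ẋ = 1.4984

phase 1: p=0.1137, T=0.580, ωT=1.728168, cosh=2.903970, sinh=2.726360; start (x,ẋ)=(0.049600, 0.400800) → end (x,ẋ)=(0.294291, 0.643197)
phase 2: p=0.3301, T=0.273, ωT=0.813431, cosh=1.349484, sinh=0.906149; start (x,ẋ)=(0.294291, 0.643197) → end (x,ẋ)=(0.477384, 0.771301)
phase 3: p=0.4625, T=0.412, ωT=1.227595, cosh=1.853004, sinh=1.560008; start (x,ẋ)=(0.477384, 0.771301) → end (x,ẋ)=(0.893905, 1.498409)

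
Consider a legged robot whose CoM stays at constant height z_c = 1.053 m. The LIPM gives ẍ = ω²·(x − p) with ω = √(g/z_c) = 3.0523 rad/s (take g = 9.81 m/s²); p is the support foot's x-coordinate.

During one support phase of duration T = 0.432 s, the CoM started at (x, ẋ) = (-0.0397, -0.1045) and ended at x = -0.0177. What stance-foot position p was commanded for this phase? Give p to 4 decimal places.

p = -0.1209

ωT = 3.0523·0.432 = 1.318594; cosh(ωT) = 2.002836, sinh(ωT) = 1.735325
x(T) = p + (x₀−p)·cosh(ωT) + (ẋ₀/ω)·sinh(ωT) ⇒ p·(1 − cosh) = x(T) − x₀·cosh − (ẋ₀/ω)·sinh
numerator   = -0.0177 − (-0.0397)·2.002836 − (-0.1045/3.0523)·1.735325 = 0.121224
denominator = 1 − 2.002836 = -1.002836
p = 0.121224 / -1.002836 = -0.1209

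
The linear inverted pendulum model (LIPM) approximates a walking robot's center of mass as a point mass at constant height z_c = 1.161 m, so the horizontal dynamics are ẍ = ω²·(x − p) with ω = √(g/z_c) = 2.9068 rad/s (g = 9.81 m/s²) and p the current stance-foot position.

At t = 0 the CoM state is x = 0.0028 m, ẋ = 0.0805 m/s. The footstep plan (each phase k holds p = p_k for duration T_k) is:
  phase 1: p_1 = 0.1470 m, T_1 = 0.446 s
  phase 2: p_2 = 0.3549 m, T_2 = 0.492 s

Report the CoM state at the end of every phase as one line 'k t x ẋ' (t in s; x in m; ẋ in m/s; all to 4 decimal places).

phase 1: p=0.1470, T=0.446, ωT=1.296433, cosh=1.964868, sinh=1.691363; start (x,ẋ)=(0.002800, 0.080500) → end (x,ẋ)=(-0.089494, -0.550781)
phase 2: p=0.3549, T=0.492, ωT=1.430146, cosh=2.209291, sinh=1.970017; start (x,ẋ)=(-0.089494, -0.550781) → end (x,ẋ)=(-1.000174, -3.761632)

1 0.4460 -0.0895 -0.5508
2 0.9380 -1.0002 -3.7616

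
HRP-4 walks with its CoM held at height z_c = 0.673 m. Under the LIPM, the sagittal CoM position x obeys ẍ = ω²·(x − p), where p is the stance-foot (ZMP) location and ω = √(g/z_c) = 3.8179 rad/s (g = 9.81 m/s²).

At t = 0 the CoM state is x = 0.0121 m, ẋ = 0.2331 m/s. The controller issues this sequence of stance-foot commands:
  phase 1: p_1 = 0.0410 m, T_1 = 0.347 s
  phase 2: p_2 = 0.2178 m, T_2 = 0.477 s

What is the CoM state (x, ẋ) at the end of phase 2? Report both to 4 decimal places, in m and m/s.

phase 1: p=0.0410, T=0.347, ωT=1.324811, cosh=2.013664, sinh=1.747811; start (x,ẋ)=(0.012100, 0.233100) → end (x,ẋ)=(0.089517, 0.276536)
phase 2: p=0.2178, T=0.477, ωT=1.821138, cosh=3.170365, sinh=3.008523; start (x,ẋ)=(0.089517, 0.276536) → end (x,ẋ)=(0.029008, -0.596770)

x = 0.0290, ẋ = -0.5968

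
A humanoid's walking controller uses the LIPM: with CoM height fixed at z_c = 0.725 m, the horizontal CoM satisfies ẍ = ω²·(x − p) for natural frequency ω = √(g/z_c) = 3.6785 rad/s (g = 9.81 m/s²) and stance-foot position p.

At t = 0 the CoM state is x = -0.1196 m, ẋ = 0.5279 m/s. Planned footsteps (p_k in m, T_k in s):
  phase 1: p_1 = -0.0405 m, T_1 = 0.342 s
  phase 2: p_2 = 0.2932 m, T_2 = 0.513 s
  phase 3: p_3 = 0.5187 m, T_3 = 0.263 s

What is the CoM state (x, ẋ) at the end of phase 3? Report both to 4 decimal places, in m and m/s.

x = -0.7620, ẋ = -4.3116

phase 1: p=-0.0405, T=0.342, ωT=1.258047, cosh=1.901376, sinh=1.617167; start (x,ẋ)=(-0.119600, 0.527900) → end (x,ẋ)=(0.041180, 0.533190)
phase 2: p=0.2932, T=0.513, ωT=1.887071, cosh=3.375760, sinh=3.224245; start (x,ẋ)=(0.041180, 0.533190) → end (x,ẋ)=(-0.090212, -1.189130)
phase 3: p=0.5187, T=0.263, ωT=0.967446, cosh=1.505634, sinh=1.125581; start (x,ẋ)=(-0.090212, -1.189130) → end (x,ẋ)=(-0.761959, -4.311562)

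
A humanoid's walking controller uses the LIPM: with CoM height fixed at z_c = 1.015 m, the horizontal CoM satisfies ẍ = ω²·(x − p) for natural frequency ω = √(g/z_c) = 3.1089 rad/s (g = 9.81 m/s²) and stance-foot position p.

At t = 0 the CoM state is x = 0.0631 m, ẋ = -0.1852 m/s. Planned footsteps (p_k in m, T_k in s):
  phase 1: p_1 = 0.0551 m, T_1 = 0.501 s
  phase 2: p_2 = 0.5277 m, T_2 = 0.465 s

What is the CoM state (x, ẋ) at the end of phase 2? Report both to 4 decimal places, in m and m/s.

phase 1: p=0.0551, T=0.501, ωT=1.557559, cosh=2.478934, sinh=2.268284; start (x,ẋ)=(0.063100, -0.185200) → end (x,ẋ)=(-0.060192, -0.402684)
phase 2: p=0.5277, T=0.465, ωT=1.445639, cosh=2.240079, sinh=2.004483; start (x,ẋ)=(-0.060192, -0.402684) → end (x,ẋ)=(-1.048858, -4.565633)

x = -1.0489, ẋ = -4.5656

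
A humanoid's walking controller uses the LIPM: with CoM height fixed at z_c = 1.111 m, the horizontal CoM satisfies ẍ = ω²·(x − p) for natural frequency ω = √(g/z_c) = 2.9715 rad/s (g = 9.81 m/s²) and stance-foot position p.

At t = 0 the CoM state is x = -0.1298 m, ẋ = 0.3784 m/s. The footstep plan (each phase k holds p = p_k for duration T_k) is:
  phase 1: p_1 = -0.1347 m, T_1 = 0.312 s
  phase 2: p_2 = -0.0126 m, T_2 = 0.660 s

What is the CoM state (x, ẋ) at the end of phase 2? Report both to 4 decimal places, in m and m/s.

phase 1: p=-0.1347, T=0.312, ωT=0.927108, cosh=1.461443, sinh=1.065747; start (x,ẋ)=(-0.129800, 0.378400) → end (x,ẋ)=(0.008177, 0.568528)
phase 2: p=-0.0126, T=0.660, ωT=1.961190, cosh=3.624236, sinh=3.483545; start (x,ẋ)=(0.008177, 0.568528) → end (x,ẋ)=(0.729195, 2.275544)

x = 0.7292, ẋ = 2.2755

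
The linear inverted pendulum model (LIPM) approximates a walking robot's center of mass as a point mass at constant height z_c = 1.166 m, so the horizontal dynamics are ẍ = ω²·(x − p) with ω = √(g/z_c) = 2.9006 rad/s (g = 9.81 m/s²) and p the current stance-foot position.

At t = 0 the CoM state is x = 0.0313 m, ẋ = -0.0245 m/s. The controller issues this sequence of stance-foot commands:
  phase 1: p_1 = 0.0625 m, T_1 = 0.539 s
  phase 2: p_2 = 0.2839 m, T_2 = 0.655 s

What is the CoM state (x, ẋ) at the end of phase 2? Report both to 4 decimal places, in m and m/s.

phase 1: p=0.0625, T=0.539, ωT=1.563423, cosh=2.492279, sinh=2.282861; start (x,ẋ)=(0.031300, -0.024500) → end (x,ẋ)=(-0.034541, -0.267657)
phase 2: p=0.2839, T=0.655, ωT=1.899893, cosh=3.417382, sinh=3.267797; start (x,ẋ)=(-0.034541, -0.267657) → end (x,ẋ)=(-1.105876, -3.933055)

x = -1.1059, ẋ = -3.9331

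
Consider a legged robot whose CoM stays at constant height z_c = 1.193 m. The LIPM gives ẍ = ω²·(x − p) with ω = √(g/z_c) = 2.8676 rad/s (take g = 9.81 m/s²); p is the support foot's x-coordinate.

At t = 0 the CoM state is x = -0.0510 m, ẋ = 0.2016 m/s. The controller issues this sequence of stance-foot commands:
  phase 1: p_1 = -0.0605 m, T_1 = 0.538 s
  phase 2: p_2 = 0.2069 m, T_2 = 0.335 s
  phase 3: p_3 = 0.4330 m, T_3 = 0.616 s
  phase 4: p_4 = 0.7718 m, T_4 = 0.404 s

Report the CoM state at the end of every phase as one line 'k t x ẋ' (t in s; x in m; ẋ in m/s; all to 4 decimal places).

1 0.5380 0.1196 0.5538
2 0.8730 0.2916 0.5506
3 1.4890 0.5525 0.5062
4 1.8930 0.6415 -0.0172

phase 1: p=-0.0605, T=0.538, ωT=1.542769, cosh=2.445656, sinh=2.231868; start (x,ẋ)=(-0.051000, 0.201600) → end (x,ẋ)=(0.119640, 0.553845)
phase 2: p=0.2069, T=0.335, ωT=0.960646, cosh=1.498015, sinh=1.115369; start (x,ẋ)=(0.119640, 0.553845) → end (x,ẋ)=(0.291605, 0.550573)
phase 3: p=0.4330, T=0.616, ωT=1.766442, cosh=3.010470, sinh=2.839530; start (x,ẋ)=(0.291605, 0.550573) → end (x,ẋ)=(0.552517, 0.506152)
phase 4: p=0.7718, T=0.404, ωT=1.158510, cosh=1.749569, sinh=1.435616; start (x,ẋ)=(0.552517, 0.506152) → end (x,ẋ)=(0.641546, -0.017190)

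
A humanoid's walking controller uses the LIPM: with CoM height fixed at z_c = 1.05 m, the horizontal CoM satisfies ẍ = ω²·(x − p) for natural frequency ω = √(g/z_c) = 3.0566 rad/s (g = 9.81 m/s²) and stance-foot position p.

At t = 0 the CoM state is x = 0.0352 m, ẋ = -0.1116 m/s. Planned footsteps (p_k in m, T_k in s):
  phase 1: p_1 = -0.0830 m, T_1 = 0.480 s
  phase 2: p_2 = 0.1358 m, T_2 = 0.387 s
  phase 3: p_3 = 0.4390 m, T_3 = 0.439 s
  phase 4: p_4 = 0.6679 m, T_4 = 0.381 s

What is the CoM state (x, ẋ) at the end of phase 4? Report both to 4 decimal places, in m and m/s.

x = 1.1028, ẋ = 1.6372

phase 1: p=-0.0830, T=0.480, ωT=1.467168, cosh=2.283757, sinh=2.053179; start (x,ẋ)=(0.035200, -0.111600) → end (x,ẋ)=(0.111976, 0.486926)
phase 2: p=0.1358, T=0.387, ωT=1.182904, cosh=1.785113, sinh=1.478726; start (x,ẋ)=(0.111976, 0.486926) → end (x,ẋ)=(0.328837, 0.761537)
phase 3: p=0.4390, T=0.439, ωT=1.341847, cosh=2.043734, sinh=1.782371; start (x,ẋ)=(0.328837, 0.761537) → end (x,ẋ)=(0.657926, 0.956213)
phase 4: p=0.6679, T=0.381, ωT=1.164565, cosh=1.758293, sinh=1.446234; start (x,ẋ)=(0.657926, 0.956213) → end (x,ẋ)=(1.102797, 1.637213)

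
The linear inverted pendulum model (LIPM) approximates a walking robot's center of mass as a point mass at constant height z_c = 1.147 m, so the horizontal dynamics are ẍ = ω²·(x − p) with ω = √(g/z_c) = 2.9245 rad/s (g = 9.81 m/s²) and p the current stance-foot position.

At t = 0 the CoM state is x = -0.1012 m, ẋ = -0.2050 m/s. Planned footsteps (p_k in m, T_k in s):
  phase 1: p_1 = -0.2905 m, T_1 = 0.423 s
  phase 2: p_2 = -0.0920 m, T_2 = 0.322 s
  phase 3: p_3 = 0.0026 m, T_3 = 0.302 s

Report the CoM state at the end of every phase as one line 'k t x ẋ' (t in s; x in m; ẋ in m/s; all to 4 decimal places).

phase 1: p=-0.2905, T=0.423, ωT=1.237064, cosh=1.867858, sinh=1.577623; start (x,ẋ)=(-0.101200, -0.205000) → end (x,ẋ)=(-0.047502, 0.490473)
phase 2: p=-0.0920, T=0.322, ωT=0.941689, cosh=1.477139, sinh=1.087170; start (x,ẋ)=(-0.047502, 0.490473) → end (x,ẋ)=(0.156061, 0.865976)
phase 3: p=0.0026, T=0.302, ωT=0.883199, cosh=1.416041, sinh=1.002583; start (x,ẋ)=(0.156061, 0.865976) → end (x,ẋ)=(0.516783, 1.676215)

1 0.4230 -0.0475 0.4905
2 0.7450 0.1561 0.8660
3 1.0470 0.5168 1.6762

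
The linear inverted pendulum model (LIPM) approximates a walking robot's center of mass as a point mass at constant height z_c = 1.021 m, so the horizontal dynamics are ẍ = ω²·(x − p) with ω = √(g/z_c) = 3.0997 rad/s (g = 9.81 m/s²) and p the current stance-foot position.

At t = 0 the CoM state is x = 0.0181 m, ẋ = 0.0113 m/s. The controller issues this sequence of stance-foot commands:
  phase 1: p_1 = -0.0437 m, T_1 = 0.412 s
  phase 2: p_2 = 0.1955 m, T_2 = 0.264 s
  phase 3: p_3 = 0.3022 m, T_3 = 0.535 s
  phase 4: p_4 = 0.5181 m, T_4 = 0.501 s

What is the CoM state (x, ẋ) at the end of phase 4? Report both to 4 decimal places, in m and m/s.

x = -1.4693, ẋ = -5.9930

phase 1: p=-0.0437, T=0.412, ωT=1.277076, cosh=1.932496, sinh=1.653644; start (x,ẋ)=(0.018100, 0.011300) → end (x,ẋ)=(0.081757, 0.338612)
phase 2: p=0.1955, T=0.264, ωT=0.818321, cosh=1.353931, sinh=0.912759; start (x,ẋ)=(0.081757, 0.338612) → end (x,ẋ)=(0.141209, 0.136645)
phase 3: p=0.3022, T=0.535, ωT=1.658340, cosh=2.720520, sinh=2.530065; start (x,ẋ)=(0.141209, 0.136645) → end (x,ẋ)=(-0.024245, -0.890815)
phase 4: p=0.5181, T=0.501, ωT=1.552950, cosh=2.468505, sinh=2.256883; start (x,ẋ)=(-0.024245, -0.890815) → end (x,ẋ)=(-1.469281, -5.993042)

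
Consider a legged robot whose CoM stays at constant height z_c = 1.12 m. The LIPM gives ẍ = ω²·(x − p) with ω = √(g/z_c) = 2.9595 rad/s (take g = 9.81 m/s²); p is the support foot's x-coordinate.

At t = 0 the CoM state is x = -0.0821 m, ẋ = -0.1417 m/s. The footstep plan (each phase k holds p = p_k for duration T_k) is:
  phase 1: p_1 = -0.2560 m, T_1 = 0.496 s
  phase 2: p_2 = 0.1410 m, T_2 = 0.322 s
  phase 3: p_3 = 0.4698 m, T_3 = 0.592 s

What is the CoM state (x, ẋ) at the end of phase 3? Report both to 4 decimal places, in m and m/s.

x = 0.6029, ẋ = 0.6312

phase 1: p=-0.2560, T=0.496, ωT=1.467912, cosh=2.285285, sinh=2.054879; start (x,ẋ)=(-0.082100, -0.141700) → end (x,ẋ)=(0.043024, 0.733733)
phase 2: p=0.1410, T=0.322, ωT=0.952959, cosh=1.489485, sinh=1.103887; start (x,ẋ)=(0.043024, 0.733733) → end (x,ẋ)=(0.268747, 0.772801)
phase 3: p=0.4698, T=0.592, ωT=1.752024, cosh=2.969842, sinh=2.796420; start (x,ẋ)=(0.268747, 0.772801) → end (x,ẋ)=(0.602921, 0.631183)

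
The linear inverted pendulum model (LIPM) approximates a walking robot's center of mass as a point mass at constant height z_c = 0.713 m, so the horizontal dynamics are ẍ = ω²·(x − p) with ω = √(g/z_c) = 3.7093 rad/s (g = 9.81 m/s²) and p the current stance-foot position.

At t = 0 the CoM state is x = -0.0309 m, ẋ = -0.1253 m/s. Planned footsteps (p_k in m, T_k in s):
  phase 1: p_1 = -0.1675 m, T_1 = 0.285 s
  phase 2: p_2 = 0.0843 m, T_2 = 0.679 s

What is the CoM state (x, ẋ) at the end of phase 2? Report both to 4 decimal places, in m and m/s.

phase 1: p=-0.1675, T=0.285, ωT=1.057150, cosh=1.612801, sinh=1.265357; start (x,ẋ)=(-0.030900, -0.125300) → end (x,ẋ)=(0.010065, 0.439060)
phase 2: p=0.0843, T=0.679, ωT=2.518615, cosh=6.245981, sinh=6.165410; start (x,ẋ)=(0.010065, 0.439060) → end (x,ẋ)=(0.350413, 1.044653)

x = 0.3504, ẋ = 1.0447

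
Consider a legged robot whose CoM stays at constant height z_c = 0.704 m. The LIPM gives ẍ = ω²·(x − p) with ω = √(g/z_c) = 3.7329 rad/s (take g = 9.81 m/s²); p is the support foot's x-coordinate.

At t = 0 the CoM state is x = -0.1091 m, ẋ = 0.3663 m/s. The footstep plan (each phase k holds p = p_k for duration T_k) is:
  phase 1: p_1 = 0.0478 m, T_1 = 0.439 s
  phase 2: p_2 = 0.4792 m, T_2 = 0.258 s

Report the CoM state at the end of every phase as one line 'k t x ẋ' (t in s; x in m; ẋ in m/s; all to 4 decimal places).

1 0.4390 -0.1283 -0.4723
2 0.6970 -0.5740 -3.2464

phase 1: p=0.0478, T=0.439, ωT=1.638743, cosh=2.671459, sinh=2.477235; start (x,ẋ)=(-0.109100, 0.366300) → end (x,ẋ)=(-0.128267, -0.472341)
phase 2: p=0.4792, T=0.258, ωT=0.963088, cosh=1.500743, sinh=1.119031; start (x,ẋ)=(-0.128267, -0.472341) → end (x,ẋ)=(-0.574048, -3.246394)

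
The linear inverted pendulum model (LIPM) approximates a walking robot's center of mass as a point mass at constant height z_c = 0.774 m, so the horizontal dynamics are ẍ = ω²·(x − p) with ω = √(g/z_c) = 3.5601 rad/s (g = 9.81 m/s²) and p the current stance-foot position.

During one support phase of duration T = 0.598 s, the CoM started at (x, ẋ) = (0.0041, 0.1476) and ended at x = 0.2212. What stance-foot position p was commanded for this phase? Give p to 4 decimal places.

p = -0.0098

ωT = 3.5601·0.598 = 2.128940; cosh(ωT) = 4.262457, sinh(ωT) = 4.143493
x(T) = p + (x₀−p)·cosh(ωT) + (ẋ₀/ω)·sinh(ωT) ⇒ p·(1 − cosh) = x(T) − x₀·cosh − (ẋ₀/ω)·sinh
numerator   = 0.2212 − (0.0041)·4.262457 − (0.1476/3.5601)·4.143493 = 0.031937
denominator = 1 − 4.262457 = -3.262457
p = 0.031937 / -3.262457 = -0.0098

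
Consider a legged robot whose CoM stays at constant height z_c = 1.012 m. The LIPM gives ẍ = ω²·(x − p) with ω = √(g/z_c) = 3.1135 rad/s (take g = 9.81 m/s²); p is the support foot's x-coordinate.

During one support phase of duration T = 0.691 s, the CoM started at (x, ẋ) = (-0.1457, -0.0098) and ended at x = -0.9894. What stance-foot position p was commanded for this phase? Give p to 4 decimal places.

p = 0.1017

ωT = 3.1135·0.691 = 2.151428; cosh(ωT) = 4.356724, sinh(ωT) = 4.240406
x(T) = p + (x₀−p)·cosh(ωT) + (ẋ₀/ω)·sinh(ωT) ⇒ p·(1 − cosh) = x(T) − x₀·cosh − (ẋ₀/ω)·sinh
numerator   = -0.9894 − (-0.1457)·4.356724 − (-0.0098/3.1135)·4.240406 = -0.341278
denominator = 1 − 4.356724 = -3.356724
p = -0.341278 / -3.356724 = 0.1017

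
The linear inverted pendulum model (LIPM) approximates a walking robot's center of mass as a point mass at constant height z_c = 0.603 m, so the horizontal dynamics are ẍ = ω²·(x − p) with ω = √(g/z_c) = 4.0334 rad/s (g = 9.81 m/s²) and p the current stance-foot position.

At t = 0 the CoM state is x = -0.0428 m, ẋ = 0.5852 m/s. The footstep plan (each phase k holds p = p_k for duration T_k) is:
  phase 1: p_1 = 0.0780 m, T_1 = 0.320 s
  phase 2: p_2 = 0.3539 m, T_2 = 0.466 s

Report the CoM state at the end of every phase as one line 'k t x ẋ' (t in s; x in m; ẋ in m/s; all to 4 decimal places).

phase 1: p=0.0780, T=0.320, ωT=1.290688, cosh=1.955184, sinh=1.680103; start (x,ẋ)=(-0.042800, 0.585200) → end (x,ẋ)=(0.085577, 0.325569)
phase 2: p=0.3539, T=0.466, ωT=1.879564, cosh=3.351654, sinh=3.198997; start (x,ẋ)=(0.085577, 0.325569) → end (x,ẋ)=(-0.287207, -2.370927)

1 0.3200 0.0856 0.3256
2 0.7860 -0.2872 -2.3709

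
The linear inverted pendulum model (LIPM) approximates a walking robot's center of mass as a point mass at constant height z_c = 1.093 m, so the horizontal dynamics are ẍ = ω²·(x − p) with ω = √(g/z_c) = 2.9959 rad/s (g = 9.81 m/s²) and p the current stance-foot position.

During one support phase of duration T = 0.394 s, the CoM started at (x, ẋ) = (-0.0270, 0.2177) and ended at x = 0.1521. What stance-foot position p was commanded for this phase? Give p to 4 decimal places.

ωT = 2.9959·0.394 = 1.180385; cosh(ωT) = 1.781393, sinh(ωT) = 1.474233
x(T) = p + (x₀−p)·cosh(ωT) + (ẋ₀/ω)·sinh(ωT) ⇒ p·(1 − cosh) = x(T) − x₀·cosh − (ẋ₀/ω)·sinh
numerator   = 0.1521 − (-0.0270)·1.781393 − (0.2177/2.9959)·1.474233 = 0.093071
denominator = 1 − 1.781393 = -0.781393
p = 0.093071 / -0.781393 = -0.1191

p = -0.1191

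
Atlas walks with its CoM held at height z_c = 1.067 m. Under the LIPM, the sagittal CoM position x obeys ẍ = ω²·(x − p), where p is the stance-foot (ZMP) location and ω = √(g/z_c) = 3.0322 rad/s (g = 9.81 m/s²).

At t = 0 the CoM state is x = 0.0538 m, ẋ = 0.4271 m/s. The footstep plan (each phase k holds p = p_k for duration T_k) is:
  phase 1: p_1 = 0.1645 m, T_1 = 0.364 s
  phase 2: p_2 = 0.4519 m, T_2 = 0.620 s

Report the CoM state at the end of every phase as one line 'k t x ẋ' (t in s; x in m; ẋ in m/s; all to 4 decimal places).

phase 1: p=0.1645, T=0.364, ωT=1.103721, cosh=1.673500, sinh=1.341865; start (x,ẋ)=(0.053800, 0.427100) → end (x,ẋ)=(0.168252, 0.264335)
phase 2: p=0.4519, T=0.620, ωT=1.879964, cosh=3.352932, sinh=3.200337; start (x,ẋ)=(0.168252, 0.264335) → end (x,ẋ)=(-0.220161, -1.866242)

1 0.3640 0.1683 0.2643
2 0.9840 -0.2202 -1.8662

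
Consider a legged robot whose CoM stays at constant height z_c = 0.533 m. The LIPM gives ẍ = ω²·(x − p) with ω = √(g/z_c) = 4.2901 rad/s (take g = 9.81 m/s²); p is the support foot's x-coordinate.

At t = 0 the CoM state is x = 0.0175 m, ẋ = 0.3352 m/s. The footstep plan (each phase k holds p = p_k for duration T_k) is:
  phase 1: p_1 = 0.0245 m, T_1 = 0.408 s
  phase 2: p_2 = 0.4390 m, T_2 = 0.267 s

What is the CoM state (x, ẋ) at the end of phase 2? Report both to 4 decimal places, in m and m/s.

x = 0.3629, ẋ = 0.2591

phase 1: p=0.0245, T=0.408, ωT=1.750361, cosh=2.965195, sinh=2.791484; start (x,ẋ)=(0.017500, 0.335200) → end (x,ẋ)=(0.221852, 0.910103)
phase 2: p=0.4390, T=0.267, ωT=1.145457, cosh=1.730978, sinh=1.412899; start (x,ẋ)=(0.221852, 0.910103) → end (x,ẋ)=(0.362854, 0.259129)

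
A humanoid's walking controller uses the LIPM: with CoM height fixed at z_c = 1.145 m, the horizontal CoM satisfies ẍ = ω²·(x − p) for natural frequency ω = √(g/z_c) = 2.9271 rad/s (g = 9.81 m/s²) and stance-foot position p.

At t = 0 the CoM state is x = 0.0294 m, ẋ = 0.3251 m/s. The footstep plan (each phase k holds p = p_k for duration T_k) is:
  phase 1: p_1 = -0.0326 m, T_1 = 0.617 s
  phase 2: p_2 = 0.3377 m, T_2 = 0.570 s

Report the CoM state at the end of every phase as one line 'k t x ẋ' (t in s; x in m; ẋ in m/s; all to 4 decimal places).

phase 1: p=-0.0326, T=0.617, ωT=1.806021, cosh=3.125244, sinh=2.960937; start (x,ẋ)=(0.029400, 0.325100) → end (x,ẋ)=(0.490023, 1.553368)
phase 2: p=0.3377, T=0.570, ωT=1.668447, cosh=2.746232, sinh=2.557692; start (x,ẋ)=(0.490023, 1.553368) → end (x,ẋ)=(2.113344, 5.406295)

1 0.6170 0.4900 1.5534
2 1.1870 2.1133 5.4063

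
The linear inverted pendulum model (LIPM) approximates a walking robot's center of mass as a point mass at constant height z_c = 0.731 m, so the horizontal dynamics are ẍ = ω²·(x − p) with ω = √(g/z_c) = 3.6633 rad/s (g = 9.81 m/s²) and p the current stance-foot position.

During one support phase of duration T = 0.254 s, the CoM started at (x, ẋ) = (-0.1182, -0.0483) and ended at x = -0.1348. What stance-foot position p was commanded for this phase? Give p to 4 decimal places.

ωT = 3.6633·0.254 = 0.930478; cosh(ωT) = 1.465043, sinh(ωT) = 1.070678
x(T) = p + (x₀−p)·cosh(ωT) + (ẋ₀/ω)·sinh(ωT) ⇒ p·(1 − cosh) = x(T) − x₀·cosh − (ẋ₀/ω)·sinh
numerator   = -0.1348 − (-0.1182)·1.465043 − (-0.0483/3.6633)·1.070678 = 0.052485
denominator = 1 − 1.465043 = -0.465043
p = 0.052485 / -0.465043 = -0.1129

p = -0.1129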